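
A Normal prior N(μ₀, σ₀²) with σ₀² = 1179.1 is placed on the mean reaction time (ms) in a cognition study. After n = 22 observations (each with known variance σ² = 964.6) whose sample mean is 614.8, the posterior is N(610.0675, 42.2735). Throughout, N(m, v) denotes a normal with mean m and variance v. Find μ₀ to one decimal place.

The posterior mean is a precision-weighted average: μ_n = (τ₀μ₀ + τ_data·x̄)/(τ₀+τ_data), with τ₀=1/σ₀² and τ_data=n/σ².
Here τ₀ = 1/1179.1 = 0.000848 and τ_data = 22/964.6 = 0.022807, so τ_n = 0.023655.
Rearranging for μ₀: μ₀ = (μ_n·τ_n − τ_data·x̄)/τ₀ = (610.0675·0.023655 − 0.022807·614.8) / 0.000848 = 0.409403/0.000848 ≈ 482.8.

μ₀ = 482.8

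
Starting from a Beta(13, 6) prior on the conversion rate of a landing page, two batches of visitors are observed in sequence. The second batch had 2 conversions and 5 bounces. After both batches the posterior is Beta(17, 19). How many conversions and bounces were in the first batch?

Because Beta–binomial updating is additive in the counts, the combined data contributed (α_post−α_prior, β_post−β_prior) successes and failures.
Total across both batches: 17−13=4 conversions, 19−6=13 bounces.
Subtract the second batch: 4−2=2 conversions and 13−5=8 bounces.

2 conversions and 8 bounces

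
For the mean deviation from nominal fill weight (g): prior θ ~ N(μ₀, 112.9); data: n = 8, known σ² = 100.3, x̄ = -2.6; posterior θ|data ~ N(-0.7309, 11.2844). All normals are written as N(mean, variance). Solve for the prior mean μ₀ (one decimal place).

μ₀ = 16.1

With known observation variance, the Normal–Normal posterior has precision τ_n = τ₀ + n/σ² and mean μ_n = (τ₀μ₀ + (n/σ²)x̄)/τ_n.
Here τ₀ = 1/112.9 = 0.008857 and τ_data = 8/100.3 = 0.079761, so τ_n = 0.088618.
Rearranging for μ₀: μ₀ = (μ_n·τ_n − τ_data·x̄)/τ₀ = (-0.7309·0.088618 − 0.079761·-2.6) / 0.008857 = 0.142608/0.008857 ≈ 16.1.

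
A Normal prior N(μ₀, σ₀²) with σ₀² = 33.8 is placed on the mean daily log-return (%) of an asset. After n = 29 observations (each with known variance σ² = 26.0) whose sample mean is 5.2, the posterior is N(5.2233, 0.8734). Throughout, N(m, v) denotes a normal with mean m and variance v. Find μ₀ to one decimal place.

With known observation variance, the Normal–Normal posterior has precision τ_n = τ₀ + n/σ² and mean μ_n = (τ₀μ₀ + (n/σ²)x̄)/τ_n.
Here τ₀ = 1/33.8 = 0.029586 and τ_data = 29/26.0 = 1.115385, so τ_n = 1.144971.
Rearranging for μ₀: μ₀ = (μ_n·τ_n − τ_data·x̄)/τ₀ = (5.2233·1.144971 − 1.115385·5.2) / 0.029586 = 0.180525/0.029586 ≈ 6.1.

μ₀ = 6.1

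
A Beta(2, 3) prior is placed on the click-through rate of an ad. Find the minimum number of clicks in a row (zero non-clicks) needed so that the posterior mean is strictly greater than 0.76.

k = 8

After k clicks and 0 non-clicks the posterior is Beta(2+k, 3), with mean (2+k)/(2+3+k).
Set (2+k)/(5+k) > 0.76 and solve: k > (0.76·5 − 2)/(1 − 0.76) = 7.500.
The smallest integer exceeding 7.500 is 8.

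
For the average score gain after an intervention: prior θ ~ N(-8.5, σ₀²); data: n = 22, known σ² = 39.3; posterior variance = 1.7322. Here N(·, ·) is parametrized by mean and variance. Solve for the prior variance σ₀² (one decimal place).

σ₀² = 57.1

Posterior precision equals prior precision plus data precision: 1/σ_n² = 1/σ₀² + n/σ².
So 1/σ₀² = 1/1.7322 − 22/39.3 = 0.577301 − 0.559796 = 0.017505.
Hence σ₀² = 1/0.017505 ≈ 57.1.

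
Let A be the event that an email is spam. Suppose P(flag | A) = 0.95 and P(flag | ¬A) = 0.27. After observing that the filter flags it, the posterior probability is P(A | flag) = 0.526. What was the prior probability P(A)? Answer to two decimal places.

Bayes' rule in odds form gives O(A|E) = O(A)·[P(E|A)/P(E|¬A)], hence O(A) = O(A|E)/LR.
Posterior odds = 0.526/(1−0.526) = 1.1097. LR = 0.95/0.27 = 3.5185.
Prior odds = 1.1097/3.5185 = 0.3154, so P(A) = 0.3154/(1+0.3154) ≈ 0.24.

P(A) = 0.24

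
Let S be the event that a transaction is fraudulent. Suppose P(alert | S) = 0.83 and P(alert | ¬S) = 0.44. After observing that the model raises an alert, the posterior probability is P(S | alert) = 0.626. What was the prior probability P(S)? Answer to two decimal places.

In odds form, posterior odds = prior odds × likelihood ratio, so prior odds = posterior odds ÷ LR.
Posterior odds = 0.626/(1−0.626) = 1.6738. LR = 0.83/0.44 = 1.8864.
Prior odds = 1.6738/1.8864 = 0.8873, so P(S) = 0.8873/(1+0.8873) ≈ 0.47.

P(S) = 0.47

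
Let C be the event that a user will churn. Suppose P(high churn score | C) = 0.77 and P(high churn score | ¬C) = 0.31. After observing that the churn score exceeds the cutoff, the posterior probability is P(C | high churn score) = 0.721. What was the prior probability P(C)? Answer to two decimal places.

P(C) = 0.51

Bayes' rule in odds form gives O(C|E) = O(C)·[P(E|C)/P(E|¬C)], hence O(C) = O(C|E)/LR.
Posterior odds = 0.721/(1−0.721) = 2.5842. LR = 0.77/0.31 = 2.4839.
Prior odds = 2.5842/2.4839 = 1.0404, so P(C) = 1.0404/(1+1.0404) ≈ 0.51.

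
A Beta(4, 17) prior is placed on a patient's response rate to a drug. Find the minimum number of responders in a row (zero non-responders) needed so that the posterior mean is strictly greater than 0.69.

k = 34

After k responders and 0 non-responders the posterior is Beta(4+k, 17), with mean (4+k)/(4+17+k).
Set (4+k)/(21+k) > 0.69 and solve: k > (0.69·21 − 4)/(1 − 0.69) = 33.839.
The smallest integer exceeding 33.839 is 34.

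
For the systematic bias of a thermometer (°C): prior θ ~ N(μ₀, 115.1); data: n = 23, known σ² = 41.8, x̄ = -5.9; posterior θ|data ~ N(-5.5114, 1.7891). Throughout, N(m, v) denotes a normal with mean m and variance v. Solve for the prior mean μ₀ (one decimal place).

μ₀ = 19.1

The posterior mean is a precision-weighted average: μ_n = (τ₀μ₀ + τ_data·x̄)/(τ₀+τ_data), with τ₀=1/σ₀² and τ_data=n/σ².
Here τ₀ = 1/115.1 = 0.008688 and τ_data = 23/41.8 = 0.550239, so τ_n = 0.558927.
Rearranging for μ₀: μ₀ = (μ_n·τ_n − τ_data·x̄)/τ₀ = (-5.5114·0.558927 − 0.550239·-5.9) / 0.008688 = 0.165940/0.008688 ≈ 19.1.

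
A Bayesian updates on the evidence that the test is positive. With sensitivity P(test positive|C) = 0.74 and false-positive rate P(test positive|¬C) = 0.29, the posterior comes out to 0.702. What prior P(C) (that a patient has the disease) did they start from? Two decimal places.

Bayes' rule in odds form gives O(C|E) = O(C)·[P(E|C)/P(E|¬C)], hence O(C) = O(C|E)/LR.
Posterior odds = 0.702/(1−0.702) = 2.3557. LR = 0.74/0.29 = 2.5517.
Prior odds = 2.3557/2.5517 = 0.9232, so P(C) = 0.9232/(1+0.9232) ≈ 0.48.

P(C) = 0.48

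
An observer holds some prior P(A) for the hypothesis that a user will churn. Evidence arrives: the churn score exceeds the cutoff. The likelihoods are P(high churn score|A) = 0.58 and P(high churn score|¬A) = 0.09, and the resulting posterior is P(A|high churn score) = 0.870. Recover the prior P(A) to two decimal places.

P(A) = 0.51

In odds form, posterior odds = prior odds × likelihood ratio, so prior odds = posterior odds ÷ LR.
Posterior odds = 0.870/(1−0.870) = 6.6923. LR = 0.58/0.09 = 6.4444.
Prior odds = 6.6923/6.4444 = 1.0385, so P(A) = 1.0385/(1+1.0385) ≈ 0.51.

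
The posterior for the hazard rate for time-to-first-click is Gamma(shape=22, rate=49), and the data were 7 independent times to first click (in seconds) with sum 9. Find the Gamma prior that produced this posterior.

For an exponential likelihood with a Gamma(α, β) prior on the rate, n observations with total T give posterior Gamma(α+n, β+T).
So α = 22 − 7 = 15 and β = 49 − 9 = 40.

Gamma(shape=15, rate=40)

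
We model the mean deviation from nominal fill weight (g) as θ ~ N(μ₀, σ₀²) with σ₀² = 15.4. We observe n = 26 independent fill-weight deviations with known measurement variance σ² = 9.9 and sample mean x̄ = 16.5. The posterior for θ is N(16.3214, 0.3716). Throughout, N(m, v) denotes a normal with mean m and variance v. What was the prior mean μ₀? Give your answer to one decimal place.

The posterior mean is a precision-weighted average: μ_n = (τ₀μ₀ + τ_data·x̄)/(τ₀+τ_data), with τ₀=1/σ₀² and τ_data=n/σ².
Here τ₀ = 1/15.4 = 0.064935 and τ_data = 26/9.9 = 2.626263, so τ_n = 2.691198.
Rearranging for μ₀: μ₀ = (μ_n·τ_n − τ_data·x̄)/τ₀ = (16.3214·2.691198 − 2.626263·16.5) / 0.064935 = 0.590780/0.064935 ≈ 9.1.

μ₀ = 9.1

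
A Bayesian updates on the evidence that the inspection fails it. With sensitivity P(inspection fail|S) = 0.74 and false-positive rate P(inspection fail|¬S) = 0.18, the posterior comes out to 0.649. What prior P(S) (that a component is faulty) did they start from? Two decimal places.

P(S) = 0.31

In odds form, posterior odds = prior odds × likelihood ratio, so prior odds = posterior odds ÷ LR.
Posterior odds = 0.649/(1−0.649) = 1.8490. LR = 0.74/0.18 = 4.1111.
Prior odds = 1.8490/4.1111 = 0.4498, so P(S) = 0.4498/(1+0.4498) ≈ 0.31.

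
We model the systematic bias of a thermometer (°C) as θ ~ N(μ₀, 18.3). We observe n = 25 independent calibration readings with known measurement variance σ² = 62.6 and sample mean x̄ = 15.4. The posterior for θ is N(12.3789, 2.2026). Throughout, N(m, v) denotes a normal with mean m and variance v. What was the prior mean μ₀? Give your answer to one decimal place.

μ₀ = -9.7

With known observation variance, the Normal–Normal posterior has precision τ_n = τ₀ + n/σ² and mean μ_n = (τ₀μ₀ + (n/σ²)x̄)/τ_n.
Here τ₀ = 1/18.3 = 0.054645 and τ_data = 25/62.6 = 0.399361, so τ_n = 0.454006.
Rearranging for μ₀: μ₀ = (μ_n·τ_n − τ_data·x̄)/τ₀ = (12.3789·0.454006 − 0.399361·15.4) / 0.054645 = -0.530065/0.054645 ≈ -9.7.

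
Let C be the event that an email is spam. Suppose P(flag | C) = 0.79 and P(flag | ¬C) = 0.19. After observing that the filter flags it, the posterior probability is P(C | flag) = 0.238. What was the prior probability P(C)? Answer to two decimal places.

Bayes' rule in odds form gives O(C|E) = O(C)·[P(E|C)/P(E|¬C)], hence O(C) = O(C|E)/LR.
Posterior odds = 0.238/(1−0.238) = 0.3123. LR = 0.79/0.19 = 4.1579.
Prior odds = 0.3123/4.1579 = 0.0751, so P(C) = 0.0751/(1+0.0751) ≈ 0.07.

P(C) = 0.07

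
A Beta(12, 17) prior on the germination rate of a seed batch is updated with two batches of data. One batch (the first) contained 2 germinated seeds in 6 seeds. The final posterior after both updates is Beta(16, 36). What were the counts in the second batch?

2 germinated seeds and 15 non-germinating seeds

Because Beta–binomial updating is additive in the counts, the combined data contributed (α_post−α_prior, β_post−β_prior) successes and failures.
Total across both batches: 16−12=4 germinated seeds, 36−17=19 non-germinating seeds.
Subtract the first batch: 4−2=2 germinated seeds and 19−4=15 non-germinating seeds.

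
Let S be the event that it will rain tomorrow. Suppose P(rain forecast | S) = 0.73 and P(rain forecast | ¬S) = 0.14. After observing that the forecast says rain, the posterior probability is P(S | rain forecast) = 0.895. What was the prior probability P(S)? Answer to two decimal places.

P(S) = 0.62

Bayes' rule in odds form gives O(S|E) = O(S)·[P(E|S)/P(E|¬S)], hence O(S) = O(S|E)/LR.
Posterior odds = 0.895/(1−0.895) = 8.5238. LR = 0.73/0.14 = 5.2143.
Prior odds = 8.5238/5.2143 = 1.6347, so P(S) = 1.6347/(1+1.6347) ≈ 0.62.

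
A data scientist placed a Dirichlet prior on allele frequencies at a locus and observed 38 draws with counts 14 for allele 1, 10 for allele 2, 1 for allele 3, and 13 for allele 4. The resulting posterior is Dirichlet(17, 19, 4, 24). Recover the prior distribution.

Dirichlet(3, 9, 3, 11)

For a Dirichlet(α) prior with multinomial counts c, the posterior is Dirichlet(α + c) componentwise.
Subtract each count from the matching posterior parameter: 17−14=3, 19−10=9, 4−1=3, 24−13=11.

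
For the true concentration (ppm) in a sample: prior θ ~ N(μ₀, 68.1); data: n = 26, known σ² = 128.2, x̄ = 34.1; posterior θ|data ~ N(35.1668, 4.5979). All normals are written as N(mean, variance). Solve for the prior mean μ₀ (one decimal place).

μ₀ = 49.9

With known observation variance, the Normal–Normal posterior has precision τ_n = τ₀ + n/σ² and mean μ_n = (τ₀μ₀ + (n/σ²)x̄)/τ_n.
Here τ₀ = 1/68.1 = 0.014684 and τ_data = 26/128.2 = 0.202808, so τ_n = 0.217492.
Rearranging for μ₀: μ₀ = (μ_n·τ_n − τ_data·x̄)/τ₀ = (35.1668·0.217492 − 0.202808·34.1) / 0.014684 = 0.732745/0.014684 ≈ 49.9.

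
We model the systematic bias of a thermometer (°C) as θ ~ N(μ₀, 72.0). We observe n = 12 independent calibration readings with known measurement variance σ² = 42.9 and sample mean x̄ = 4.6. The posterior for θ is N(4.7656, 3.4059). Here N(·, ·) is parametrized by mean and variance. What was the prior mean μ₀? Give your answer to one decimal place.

The posterior mean is a precision-weighted average: μ_n = (τ₀μ₀ + τ_data·x̄)/(τ₀+τ_data), with τ₀=1/σ₀² and τ_data=n/σ².
Here τ₀ = 1/72.0 = 0.013889 and τ_data = 12/42.9 = 0.279720, so τ_n = 0.293609.
Rearranging for μ₀: μ₀ = (μ_n·τ_n − τ_data·x̄)/τ₀ = (4.7656·0.293609 − 0.279720·4.6) / 0.013889 = 0.112511/0.013889 ≈ 8.1.

μ₀ = 8.1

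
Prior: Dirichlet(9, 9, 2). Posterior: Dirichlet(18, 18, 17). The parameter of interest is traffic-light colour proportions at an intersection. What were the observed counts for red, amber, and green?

counts (9, 9, 15)

For a Dirichlet(α) prior with multinomial counts c, the posterior is Dirichlet(α + c) componentwise.
Counts are posterior − prior componentwise: 18−9=9, 18−9=9, 17−2=15.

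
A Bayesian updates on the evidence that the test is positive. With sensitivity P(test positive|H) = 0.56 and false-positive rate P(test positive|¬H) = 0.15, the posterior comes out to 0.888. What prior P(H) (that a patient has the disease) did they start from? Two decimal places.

P(H) = 0.68

In odds form, posterior odds = prior odds × likelihood ratio, so prior odds = posterior odds ÷ LR.
Posterior odds = 0.888/(1−0.888) = 7.9286. LR = 0.56/0.15 = 3.7333.
Prior odds = 7.9286/3.7333 = 2.1238, so P(H) = 2.1238/(1+2.1238) ≈ 0.68.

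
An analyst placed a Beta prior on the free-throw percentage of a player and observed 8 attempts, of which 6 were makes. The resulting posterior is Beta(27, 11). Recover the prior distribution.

Beta is conjugate to the binomial likelihood: posterior = Beta(α+s, β+f).
Subtract the data counts: 27−6=21, 11−2=9.

Beta(21, 9)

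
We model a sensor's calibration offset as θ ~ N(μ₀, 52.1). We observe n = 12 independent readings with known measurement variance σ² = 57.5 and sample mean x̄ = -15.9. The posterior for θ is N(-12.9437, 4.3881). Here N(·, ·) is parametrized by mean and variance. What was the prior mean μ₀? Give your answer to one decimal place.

μ₀ = 19.2

With known observation variance, the Normal–Normal posterior has precision τ_n = τ₀ + n/σ² and mean μ_n = (τ₀μ₀ + (n/σ²)x̄)/τ_n.
Here τ₀ = 1/52.1 = 0.019194 and τ_data = 12/57.5 = 0.208696, so τ_n = 0.227890.
Rearranging for μ₀: μ₀ = (μ_n·τ_n − τ_data·x̄)/τ₀ = (-12.9437·0.227890 − 0.208696·-15.9) / 0.019194 = 0.368527/0.019194 ≈ 19.2.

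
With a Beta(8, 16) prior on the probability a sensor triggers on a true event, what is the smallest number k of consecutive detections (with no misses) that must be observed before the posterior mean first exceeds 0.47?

After k detections and 0 misses the posterior is Beta(8+k, 16), with mean (8+k)/(8+16+k).
Set (8+k)/(24+k) > 0.47 and solve: k > (0.47·24 − 8)/(1 − 0.47) = 6.189.
The smallest integer exceeding 6.189 is 7, and checking k=7: (15)/(31) = 0.4839 > 0.47.

k = 7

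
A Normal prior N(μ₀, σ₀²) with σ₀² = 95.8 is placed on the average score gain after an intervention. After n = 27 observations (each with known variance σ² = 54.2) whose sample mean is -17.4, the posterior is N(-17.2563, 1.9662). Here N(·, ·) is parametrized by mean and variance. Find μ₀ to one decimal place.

μ₀ = -10.4

The posterior mean is a precision-weighted average: μ_n = (τ₀μ₀ + τ_data·x̄)/(τ₀+τ_data), with τ₀=1/σ₀² and τ_data=n/σ².
Here τ₀ = 1/95.8 = 0.010438 and τ_data = 27/54.2 = 0.498155, so τ_n = 0.508593.
Rearranging for μ₀: μ₀ = (μ_n·τ_n − τ_data·x̄)/τ₀ = (-17.2563·0.508593 − 0.498155·-17.4) / 0.010438 = -0.108536/0.010438 ≈ -10.4.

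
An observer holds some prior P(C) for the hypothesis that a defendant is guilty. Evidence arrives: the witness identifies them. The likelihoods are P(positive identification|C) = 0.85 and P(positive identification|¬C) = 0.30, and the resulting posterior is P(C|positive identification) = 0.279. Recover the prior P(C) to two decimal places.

In odds form, posterior odds = prior odds × likelihood ratio, so prior odds = posterior odds ÷ LR.
Posterior odds = 0.279/(1−0.279) = 0.3870. LR = 0.85/0.30 = 2.8333.
Prior odds = 0.3870/2.8333 = 0.1366, so P(C) = 0.1366/(1+0.1366) ≈ 0.12.

P(C) = 0.12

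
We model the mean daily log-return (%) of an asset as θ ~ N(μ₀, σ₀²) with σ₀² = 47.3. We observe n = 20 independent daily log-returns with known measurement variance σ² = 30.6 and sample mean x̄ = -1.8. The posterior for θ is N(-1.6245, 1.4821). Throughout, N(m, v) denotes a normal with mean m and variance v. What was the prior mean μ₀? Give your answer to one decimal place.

With known observation variance, the Normal–Normal posterior has precision τ_n = τ₀ + n/σ² and mean μ_n = (τ₀μ₀ + (n/σ²)x̄)/τ_n.
Here τ₀ = 1/47.3 = 0.021142 and τ_data = 20/30.6 = 0.653595, so τ_n = 0.674737.
Rearranging for μ₀: μ₀ = (μ_n·τ_n − τ_data·x̄)/τ₀ = (-1.6245·0.674737 − 0.653595·-1.8) / 0.021142 = 0.080361/0.021142 ≈ 3.8.

μ₀ = 3.8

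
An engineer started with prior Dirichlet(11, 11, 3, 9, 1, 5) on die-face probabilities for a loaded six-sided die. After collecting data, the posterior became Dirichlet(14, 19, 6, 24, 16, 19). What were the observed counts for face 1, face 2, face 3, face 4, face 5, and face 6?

counts (3, 8, 3, 15, 15, 14)

For a Dirichlet(α) prior with multinomial counts c, the posterior is Dirichlet(α + c) componentwise.
Counts are posterior − prior componentwise: 14−11=3, 19−11=8, 6−3=3, 24−9=15, 16−1=15, 19−5=14.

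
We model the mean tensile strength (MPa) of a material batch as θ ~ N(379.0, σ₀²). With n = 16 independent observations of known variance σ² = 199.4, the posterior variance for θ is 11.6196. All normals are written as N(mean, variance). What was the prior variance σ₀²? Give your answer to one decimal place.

Posterior precision equals prior precision plus data precision: 1/σ_n² = 1/σ₀² + n/σ².
So 1/σ₀² = 1/11.6196 − 16/199.4 = 0.086061 − 0.080241 = 0.005820.
Hence σ₀² = 1/0.005820 ≈ 171.8.

σ₀² = 171.8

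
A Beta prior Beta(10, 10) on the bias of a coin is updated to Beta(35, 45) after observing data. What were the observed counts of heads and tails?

25 heads and 35 tails

A Beta(α, β) prior with s successes and f failures in binomial data gives a Beta(α+s, β+f) posterior.
So s = 35 − 10 = 25 and f = 45 − 10 = 35.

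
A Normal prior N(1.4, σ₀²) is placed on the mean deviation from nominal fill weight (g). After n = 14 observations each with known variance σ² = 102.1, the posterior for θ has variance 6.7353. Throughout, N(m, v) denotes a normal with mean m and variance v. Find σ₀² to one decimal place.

σ₀² = 88.1

For the Normal–Normal model with known σ², precisions add: τ_n = τ₀ + n/σ².
So 1/σ₀² = 1/6.7353 − 14/102.1 = 0.148471 − 0.137120 = 0.011351.
Hence σ₀² = 1/0.011351 ≈ 88.1.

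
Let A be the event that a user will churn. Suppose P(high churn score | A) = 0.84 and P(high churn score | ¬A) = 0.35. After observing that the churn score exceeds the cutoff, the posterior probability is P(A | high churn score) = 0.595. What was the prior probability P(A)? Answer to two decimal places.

In odds form, posterior odds = prior odds × likelihood ratio, so prior odds = posterior odds ÷ LR.
Posterior odds = 0.595/(1−0.595) = 1.4691. LR = 0.84/0.35 = 2.4000.
Prior odds = 1.4691/2.4000 = 0.6121, so P(A) = 0.6121/(1+0.6121) ≈ 0.38.

P(A) = 0.38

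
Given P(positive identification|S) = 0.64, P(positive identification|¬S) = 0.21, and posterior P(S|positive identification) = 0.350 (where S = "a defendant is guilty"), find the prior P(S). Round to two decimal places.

Bayes' rule in odds form gives O(S|E) = O(S)·[P(E|S)/P(E|¬S)], hence O(S) = O(S|E)/LR.
Posterior odds = 0.350/(1−0.350) = 0.5385. LR = 0.64/0.21 = 3.0476.
Prior odds = 0.5385/3.0476 = 0.1767, so P(S) = 0.1767/(1+0.1767) ≈ 0.15.

P(S) = 0.15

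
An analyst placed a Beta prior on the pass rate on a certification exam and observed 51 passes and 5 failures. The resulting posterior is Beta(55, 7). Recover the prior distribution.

Beta is conjugate to the binomial likelihood: posterior = Beta(α+s, β+f).
So α = 55 − 51 = 4 and β = 7 − 5 = 2.

Beta(4, 2)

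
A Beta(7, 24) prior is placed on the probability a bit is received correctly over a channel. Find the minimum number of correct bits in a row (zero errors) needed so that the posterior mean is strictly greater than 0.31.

k = 4

After k correct bits and 0 errors the posterior is Beta(7+k, 24), with mean (7+k)/(7+24+k).
Set (7+k)/(31+k) > 0.31 and solve: k > (0.31·31 − 7)/(1 − 0.31) = 3.783.
The smallest integer exceeding 3.783 is 4, and checking k=4: (11)/(35) = 0.3143 > 0.31.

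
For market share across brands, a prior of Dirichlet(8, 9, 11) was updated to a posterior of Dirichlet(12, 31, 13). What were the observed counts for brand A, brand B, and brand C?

For a Dirichlet(α) prior with multinomial counts c, the posterior is Dirichlet(α + c) componentwise.
Counts are posterior − prior componentwise: 12−8=4, 31−9=22, 13−11=2.

counts (4, 22, 2)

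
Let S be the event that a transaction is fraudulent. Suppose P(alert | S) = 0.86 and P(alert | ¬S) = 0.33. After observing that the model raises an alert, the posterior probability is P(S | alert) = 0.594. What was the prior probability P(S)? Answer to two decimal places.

P(S) = 0.36

In odds form, posterior odds = prior odds × likelihood ratio, so prior odds = posterior odds ÷ LR.
Posterior odds = 0.594/(1−0.594) = 1.4631. LR = 0.86/0.33 = 2.6061.
Prior odds = 1.4631/2.6061 = 0.5614, so P(S) = 0.5614/(1+0.5614) ≈ 0.36.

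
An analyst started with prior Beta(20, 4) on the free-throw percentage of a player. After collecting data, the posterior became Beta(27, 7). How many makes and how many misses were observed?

A Beta(α, β) prior with s successes and f failures in binomial data gives a Beta(α+s, β+f) posterior.
Match parameters: s=27−20=7, f=7−4=3.

7 makes and 3 misses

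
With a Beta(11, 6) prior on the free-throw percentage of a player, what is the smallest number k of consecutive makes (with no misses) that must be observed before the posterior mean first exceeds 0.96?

After k makes and 0 misses the posterior is Beta(11+k, 6), with mean (11+k)/(11+6+k).
Set (11+k)/(17+k) > 0.96 and solve: k > (0.96·17 − 11)/(1 − 0.96) = 133.000.
The smallest integer exceeding 133.000 is 134, and checking k=134: (145)/(151) = 0.9603 > 0.96.

k = 134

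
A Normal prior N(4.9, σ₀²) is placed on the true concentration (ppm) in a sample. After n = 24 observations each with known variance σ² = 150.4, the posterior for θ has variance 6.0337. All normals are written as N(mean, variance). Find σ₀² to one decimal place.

Posterior precision equals prior precision plus data precision: 1/σ_n² = 1/σ₀² + n/σ².
So 1/σ₀² = 1/6.0337 − 24/150.4 = 0.165736 − 0.159574 = 0.006162.
Hence σ₀² = 1/0.006162 ≈ 162.3.

σ₀² = 162.3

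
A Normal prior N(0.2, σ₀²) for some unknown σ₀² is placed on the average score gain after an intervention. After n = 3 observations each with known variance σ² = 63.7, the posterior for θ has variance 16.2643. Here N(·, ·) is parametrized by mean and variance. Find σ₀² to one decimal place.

σ₀² = 69.5

Posterior precision equals prior precision plus data precision: 1/σ_n² = 1/σ₀² + n/σ².
So 1/σ₀² = 1/16.2643 − 3/63.7 = 0.061484 − 0.047096 = 0.014388.
Hence σ₀² = 1/0.014388 ≈ 69.5.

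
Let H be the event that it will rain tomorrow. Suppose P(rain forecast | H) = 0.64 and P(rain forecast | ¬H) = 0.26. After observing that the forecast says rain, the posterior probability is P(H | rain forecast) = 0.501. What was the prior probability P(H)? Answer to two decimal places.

P(H) = 0.29

Bayes' rule in odds form gives O(H|E) = O(H)·[P(E|H)/P(E|¬H)], hence O(H) = O(H|E)/LR.
Posterior odds = 0.501/(1−0.501) = 1.0040. LR = 0.64/0.26 = 2.4615.
Prior odds = 1.0040/2.4615 = 0.4079, so P(H) = 0.4079/(1+0.4079) ≈ 0.29.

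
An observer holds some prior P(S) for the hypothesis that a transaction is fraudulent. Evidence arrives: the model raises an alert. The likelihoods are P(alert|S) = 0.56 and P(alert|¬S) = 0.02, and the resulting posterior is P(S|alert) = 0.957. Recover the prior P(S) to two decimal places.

Bayes' rule in odds form gives O(S|E) = O(S)·[P(E|S)/P(E|¬S)], hence O(S) = O(S|E)/LR.
Posterior odds = 0.957/(1−0.957) = 22.2558. LR = 0.56/0.02 = 28.0000.
Prior odds = 22.2558/28.0000 = 0.7949, so P(S) = 0.7949/(1+0.7949) ≈ 0.44.

P(S) = 0.44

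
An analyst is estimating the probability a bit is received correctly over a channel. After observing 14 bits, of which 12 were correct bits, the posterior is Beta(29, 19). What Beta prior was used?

Under Beta–binomial conjugacy the posterior parameters are (α+s, β+f).
Subtract the data counts: 29−12=17, 19−2=17.

Beta(17, 17)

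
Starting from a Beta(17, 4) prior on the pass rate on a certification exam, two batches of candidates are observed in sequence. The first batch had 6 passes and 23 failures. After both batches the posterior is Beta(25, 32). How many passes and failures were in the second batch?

2 passes and 5 failures

Sequential conjugate updates are equivalent to a single update on the pooled data, so total successes = posterior α − prior α and total failures = posterior β − prior β.
Total across both batches: 25−17=8 passes, 32−4=28 failures.
Subtract the first batch: 8−6=2 passes and 28−23=5 failures.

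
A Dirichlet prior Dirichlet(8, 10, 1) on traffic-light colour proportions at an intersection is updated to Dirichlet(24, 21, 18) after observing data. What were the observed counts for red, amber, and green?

For a Dirichlet(α) prior with multinomial counts c, the posterior is Dirichlet(α + c) componentwise.
Counts are posterior − prior componentwise: 24−8=16, 21−10=11, 18−1=17.

counts (16, 11, 17)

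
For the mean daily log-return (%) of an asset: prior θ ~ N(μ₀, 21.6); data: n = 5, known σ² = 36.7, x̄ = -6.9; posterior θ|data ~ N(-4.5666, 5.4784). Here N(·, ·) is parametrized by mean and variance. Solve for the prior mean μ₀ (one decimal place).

With known observation variance, the Normal–Normal posterior has precision τ_n = τ₀ + n/σ² and mean μ_n = (τ₀μ₀ + (n/σ²)x̄)/τ_n.
Here τ₀ = 1/21.6 = 0.046296 and τ_data = 5/36.7 = 0.136240, so τ_n = 0.182536.
Rearranging for μ₀: μ₀ = (μ_n·τ_n − τ_data·x̄)/τ₀ = (-4.5666·0.182536 − 0.136240·-6.9) / 0.046296 = 0.106487/0.046296 ≈ 2.3.

μ₀ = 2.3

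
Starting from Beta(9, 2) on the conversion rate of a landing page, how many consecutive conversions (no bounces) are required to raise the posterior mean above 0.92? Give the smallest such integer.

After k conversions and 0 bounces the posterior is Beta(9+k, 2), with mean (9+k)/(9+2+k).
Set (9+k)/(11+k) > 0.92 and solve: k > (0.92·11 − 9)/(1 − 0.92) = 14.000.
The smallest integer exceeding 14.000 is 15, and checking k=15: (24)/(26) = 0.9231 > 0.92.

k = 15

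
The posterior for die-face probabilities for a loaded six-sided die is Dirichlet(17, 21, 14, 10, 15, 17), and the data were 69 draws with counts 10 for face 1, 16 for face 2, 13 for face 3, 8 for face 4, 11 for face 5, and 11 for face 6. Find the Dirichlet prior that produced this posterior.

Dirichlet(7, 5, 1, 2, 4, 6)

For a Dirichlet(α) prior with multinomial counts c, the posterior is Dirichlet(α + c) componentwise.
Subtract each count from the matching posterior parameter: 17−10=7, 21−16=5, 14−13=1, 10−8=2, 15−11=4, 17−11=6.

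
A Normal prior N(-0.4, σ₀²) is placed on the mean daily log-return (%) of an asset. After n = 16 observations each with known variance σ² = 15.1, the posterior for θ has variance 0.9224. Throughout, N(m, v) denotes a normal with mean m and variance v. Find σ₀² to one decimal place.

Posterior precision equals prior precision plus data precision: 1/σ_n² = 1/σ₀² + n/σ².
So 1/σ₀² = 1/0.9224 − 16/15.1 = 1.084128 − 1.059603 = 0.024525.
Hence σ₀² = 1/0.024525 ≈ 40.8.

σ₀² = 40.8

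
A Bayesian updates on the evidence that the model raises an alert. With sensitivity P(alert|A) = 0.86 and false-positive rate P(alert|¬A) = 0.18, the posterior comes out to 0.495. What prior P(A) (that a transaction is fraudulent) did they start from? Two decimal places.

P(A) = 0.17

Bayes' rule in odds form gives O(A|E) = O(A)·[P(E|A)/P(E|¬A)], hence O(A) = O(A|E)/LR.
Posterior odds = 0.495/(1−0.495) = 0.9802. LR = 0.86/0.18 = 4.7778.
Prior odds = 0.9802/4.7778 = 0.2052, so P(A) = 0.2052/(1+0.2052) ≈ 0.17.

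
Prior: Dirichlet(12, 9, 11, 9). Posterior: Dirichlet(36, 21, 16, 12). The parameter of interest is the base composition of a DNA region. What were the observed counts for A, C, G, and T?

counts (24, 12, 5, 3)

For a Dirichlet(α) prior with multinomial counts c, the posterior is Dirichlet(α + c) componentwise.
Counts are posterior − prior componentwise: 36−12=24, 21−9=12, 16−11=5, 12−9=3.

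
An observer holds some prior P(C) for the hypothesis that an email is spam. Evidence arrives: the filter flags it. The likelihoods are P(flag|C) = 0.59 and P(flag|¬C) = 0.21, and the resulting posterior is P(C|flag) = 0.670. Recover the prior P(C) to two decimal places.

In odds form, posterior odds = prior odds × likelihood ratio, so prior odds = posterior odds ÷ LR.
Posterior odds = 0.670/(1−0.670) = 2.0303. LR = 0.59/0.21 = 2.8095.
Prior odds = 2.0303/2.8095 = 0.7227, so P(C) = 0.7227/(1+0.7227) ≈ 0.42.

P(C) = 0.42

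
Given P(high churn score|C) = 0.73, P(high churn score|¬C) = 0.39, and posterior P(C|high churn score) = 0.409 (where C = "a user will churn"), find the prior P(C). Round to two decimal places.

P(C) = 0.27

In odds form, posterior odds = prior odds × likelihood ratio, so prior odds = posterior odds ÷ LR.
Posterior odds = 0.409/(1−0.409) = 0.6920. LR = 0.73/0.39 = 1.8718.
Prior odds = 0.6920/1.8718 = 0.3697, so P(C) = 0.3697/(1+0.3697) ≈ 0.27.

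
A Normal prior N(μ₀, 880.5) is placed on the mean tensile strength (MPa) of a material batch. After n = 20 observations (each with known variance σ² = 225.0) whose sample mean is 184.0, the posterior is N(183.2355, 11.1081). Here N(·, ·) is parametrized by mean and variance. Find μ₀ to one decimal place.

The posterior mean is a precision-weighted average: μ_n = (τ₀μ₀ + τ_data·x̄)/(τ₀+τ_data), with τ₀=1/σ₀² and τ_data=n/σ².
Here τ₀ = 1/880.5 = 0.001136 and τ_data = 20/225.0 = 0.088889, so τ_n = 0.090025.
Rearranging for μ₀: μ₀ = (μ_n·τ_n − τ_data·x̄)/τ₀ = (183.2355·0.090025 − 0.088889·184.0) / 0.001136 = 0.140200/0.001136 ≈ 123.4.

μ₀ = 123.4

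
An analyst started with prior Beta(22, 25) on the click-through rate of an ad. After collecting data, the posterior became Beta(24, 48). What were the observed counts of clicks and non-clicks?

A Beta(α, β) prior with s successes and f failures in binomial data gives a Beta(α+s, β+f) posterior.
So s = 24 − 22 = 2 and f = 48 − 25 = 23.

2 clicks and 23 non-clicks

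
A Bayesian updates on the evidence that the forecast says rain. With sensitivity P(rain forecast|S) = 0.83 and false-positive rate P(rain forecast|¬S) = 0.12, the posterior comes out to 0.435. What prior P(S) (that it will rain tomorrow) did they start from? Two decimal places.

In odds form, posterior odds = prior odds × likelihood ratio, so prior odds = posterior odds ÷ LR.
Posterior odds = 0.435/(1−0.435) = 0.7699. LR = 0.83/0.12 = 6.9167.
Prior odds = 0.7699/6.9167 = 0.1113, so P(S) = 0.1113/(1+0.1113) ≈ 0.10.

P(S) = 0.10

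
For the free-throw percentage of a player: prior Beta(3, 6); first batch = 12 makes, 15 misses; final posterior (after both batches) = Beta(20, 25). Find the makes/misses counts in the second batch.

Sequential conjugate updates are equivalent to a single update on the pooled data, so total successes = posterior α − prior α and total failures = posterior β − prior β.
Total across both batches: 20−3=17 makes, 25−6=19 misses.
Subtract the first batch: 17−12=5 makes and 19−15=4 misses.

5 makes and 4 misses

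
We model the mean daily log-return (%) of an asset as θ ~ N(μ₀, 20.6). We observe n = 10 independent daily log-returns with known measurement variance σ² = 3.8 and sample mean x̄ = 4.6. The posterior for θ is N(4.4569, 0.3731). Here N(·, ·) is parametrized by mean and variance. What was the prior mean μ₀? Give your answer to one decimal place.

With known observation variance, the Normal–Normal posterior has precision τ_n = τ₀ + n/σ² and mean μ_n = (τ₀μ₀ + (n/σ²)x̄)/τ_n.
Here τ₀ = 1/20.6 = 0.048544 and τ_data = 10/3.8 = 2.631579, so τ_n = 2.680123.
Rearranging for μ₀: μ₀ = (μ_n·τ_n − τ_data·x̄)/τ₀ = (4.4569·2.680123 − 2.631579·4.6) / 0.048544 = -0.160223/0.048544 ≈ -3.3.

μ₀ = -3.3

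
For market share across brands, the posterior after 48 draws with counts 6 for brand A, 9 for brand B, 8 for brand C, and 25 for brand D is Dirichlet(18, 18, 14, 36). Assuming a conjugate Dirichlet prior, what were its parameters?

Dirichlet(12, 9, 6, 11)

For a Dirichlet(α) prior with multinomial counts c, the posterior is Dirichlet(α + c) componentwise.
Subtract each count from the matching posterior parameter: 18−6=12, 18−9=9, 14−8=6, 36−25=11.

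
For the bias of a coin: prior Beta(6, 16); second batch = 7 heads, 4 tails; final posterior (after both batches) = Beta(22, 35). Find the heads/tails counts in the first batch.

9 heads and 15 tails

Because Beta–binomial updating is additive in the counts, the combined data contributed (α_post−α_prior, β_post−β_prior) successes and failures.
Total across both batches: 22−6=16 heads, 35−16=19 tails.
Subtract the second batch: 16−7=9 heads and 19−4=15 tails.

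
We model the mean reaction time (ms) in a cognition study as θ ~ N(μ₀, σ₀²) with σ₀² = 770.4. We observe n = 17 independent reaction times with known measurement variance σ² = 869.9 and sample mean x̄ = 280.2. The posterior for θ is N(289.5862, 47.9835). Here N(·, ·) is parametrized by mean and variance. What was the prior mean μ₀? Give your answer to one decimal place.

μ₀ = 430.9

The posterior mean is a precision-weighted average: μ_n = (τ₀μ₀ + τ_data·x̄)/(τ₀+τ_data), with τ₀=1/σ₀² and τ_data=n/σ².
Here τ₀ = 1/770.4 = 0.001298 and τ_data = 17/869.9 = 0.019542, so τ_n = 0.020840.
Rearranging for μ₀: μ₀ = (μ_n·τ_n − τ_data·x̄)/τ₀ = (289.5862·0.020840 − 0.019542·280.2) / 0.001298 = 0.559308/0.001298 ≈ 430.9.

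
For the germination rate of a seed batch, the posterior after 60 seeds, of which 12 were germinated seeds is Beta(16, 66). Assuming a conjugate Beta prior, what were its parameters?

Beta(4, 18)

A Beta(α, β) prior with s successes and f failures in binomial data gives a Beta(α+s, β+f) posterior.
Subtract the data counts: 16−12=4, 66−48=18.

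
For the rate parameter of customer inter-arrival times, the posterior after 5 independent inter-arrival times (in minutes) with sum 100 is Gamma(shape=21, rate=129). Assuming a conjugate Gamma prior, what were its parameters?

Gamma–exponential conjugacy: posterior shape = α + n, posterior rate = β + Σtᵢ.
So α = 21 − 5 = 16 and β = 129 − 100 = 29.

Gamma(shape=16, rate=29)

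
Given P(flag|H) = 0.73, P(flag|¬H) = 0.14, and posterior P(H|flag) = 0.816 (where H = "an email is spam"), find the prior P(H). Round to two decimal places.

In odds form, posterior odds = prior odds × likelihood ratio, so prior odds = posterior odds ÷ LR.
Posterior odds = 0.816/(1−0.816) = 4.4348. LR = 0.73/0.14 = 5.2143.
Prior odds = 4.4348/5.2143 = 0.8505, so P(H) = 0.8505/(1+0.8505) ≈ 0.46.

P(H) = 0.46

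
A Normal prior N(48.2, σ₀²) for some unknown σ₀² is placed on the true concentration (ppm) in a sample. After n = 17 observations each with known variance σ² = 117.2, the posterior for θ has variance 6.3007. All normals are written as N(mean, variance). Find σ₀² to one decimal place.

For the Normal–Normal model with known σ², precisions add: τ_n = τ₀ + n/σ².
So 1/σ₀² = 1/6.3007 − 17/117.2 = 0.158713 − 0.145051 = 0.013662.
Hence σ₀² = 1/0.013662 ≈ 73.2.

σ₀² = 73.2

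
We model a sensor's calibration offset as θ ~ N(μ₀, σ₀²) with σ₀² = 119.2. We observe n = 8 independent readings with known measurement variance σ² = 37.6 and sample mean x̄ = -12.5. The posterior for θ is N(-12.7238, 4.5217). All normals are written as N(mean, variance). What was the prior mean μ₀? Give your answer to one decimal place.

The posterior mean is a precision-weighted average: μ_n = (τ₀μ₀ + τ_data·x̄)/(τ₀+τ_data), with τ₀=1/σ₀² and τ_data=n/σ².
Here τ₀ = 1/119.2 = 0.008389 and τ_data = 8/37.6 = 0.212766, so τ_n = 0.221155.
Rearranging for μ₀: μ₀ = (μ_n·τ_n − τ_data·x̄)/τ₀ = (-12.7238·0.221155 − 0.212766·-12.5) / 0.008389 = -0.154357/0.008389 ≈ -18.4.

μ₀ = -18.4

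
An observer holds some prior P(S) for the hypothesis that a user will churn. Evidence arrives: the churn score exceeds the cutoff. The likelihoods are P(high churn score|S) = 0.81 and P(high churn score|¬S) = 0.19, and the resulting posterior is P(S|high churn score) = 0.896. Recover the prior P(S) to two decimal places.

In odds form, posterior odds = prior odds × likelihood ratio, so prior odds = posterior odds ÷ LR.
Posterior odds = 0.896/(1−0.896) = 8.6154. LR = 0.81/0.19 = 4.2632.
Prior odds = 8.6154/4.2632 = 2.0209, so P(S) = 2.0209/(1+2.0209) ≈ 0.67.

P(S) = 0.67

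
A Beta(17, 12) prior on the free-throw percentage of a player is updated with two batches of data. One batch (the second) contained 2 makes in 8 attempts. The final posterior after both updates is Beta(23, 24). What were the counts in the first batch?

4 makes and 6 misses

Sequential conjugate updates are equivalent to a single update on the pooled data, so total successes = posterior α − prior α and total failures = posterior β − prior β.
Total across both batches: 23−17=6 makes, 24−12=12 misses.
Subtract the second batch: 6−2=4 makes and 12−6=6 misses.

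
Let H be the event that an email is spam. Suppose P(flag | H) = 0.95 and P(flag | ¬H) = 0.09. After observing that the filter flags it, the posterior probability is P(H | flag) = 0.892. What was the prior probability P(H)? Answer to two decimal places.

Bayes' rule in odds form gives O(H|E) = O(H)·[P(E|H)/P(E|¬H)], hence O(H) = O(H|E)/LR.
Posterior odds = 0.892/(1−0.892) = 8.2593. LR = 0.95/0.09 = 10.5556.
Prior odds = 8.2593/10.5556 = 0.7825, so P(H) = 0.7825/(1+0.7825) ≈ 0.44.

P(H) = 0.44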